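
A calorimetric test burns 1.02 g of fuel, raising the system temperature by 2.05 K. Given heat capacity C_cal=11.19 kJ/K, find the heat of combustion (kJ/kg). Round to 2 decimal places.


Hc = C_cal * delta_T / m_fuel
Q_released = 11.19 * 2.05 = 22.9395 kJ
m_fuel = 1.02 g = 1.02/1000 kg = 0.001020 kg
Hc = 22.9395 / 0.001020 = 22489.71 kJ/kg


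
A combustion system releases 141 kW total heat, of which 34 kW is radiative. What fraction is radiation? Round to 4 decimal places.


f_rad = Q_rad / Q_total
f_rad = 34 / 141 = 0.2411


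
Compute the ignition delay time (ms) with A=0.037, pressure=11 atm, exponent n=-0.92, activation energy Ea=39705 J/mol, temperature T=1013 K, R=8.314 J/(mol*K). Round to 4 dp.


tau = A * P^n * exp(Ea/(R*T))
P^n = 11^(-0.92) = 0.11013332
Ea/(R*T) = 39705/(8.314*1013) = 4.714392
exp(Ea/(R*T)) = 111.541027
tau = 0.037 * 0.11013332 * 111.541027 = 0.4545 ms


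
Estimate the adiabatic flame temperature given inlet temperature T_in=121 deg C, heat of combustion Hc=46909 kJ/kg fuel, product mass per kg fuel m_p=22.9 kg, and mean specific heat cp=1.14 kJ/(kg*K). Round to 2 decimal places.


T_ad = T_in + Hc / (m_p * cp)
Denominator = 22.9 * 1.14 = 26.1060
Temperature rise = 46909 / 26.1060 = 1796.87 K
T_ad = 121 + 1796.87 = 1917.87 deg C


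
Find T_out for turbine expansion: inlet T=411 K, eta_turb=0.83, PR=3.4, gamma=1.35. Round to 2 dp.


T_out = T_in * (1 - eta * (1 - PR^(-(gamma-1)/gamma)))
Exponent = -(1.35-1)/1.35 = -0.25925926
PR^exp = 3.4^(-0.25925926) = 0.72813041
Factor = 1 - 0.83*(1 - 0.72813041) = 0.77434824
T_out = 411 * 0.77434824 = 318.26 K


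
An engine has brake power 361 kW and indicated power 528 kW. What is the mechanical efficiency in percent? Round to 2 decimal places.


eta_mech = (BP / IP) * 100
Ratio = 361 / 528 = 0.6837
eta_mech = 0.6837 * 100 = 68.37%


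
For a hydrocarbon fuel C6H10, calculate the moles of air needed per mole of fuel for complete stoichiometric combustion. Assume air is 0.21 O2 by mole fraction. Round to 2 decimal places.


Balanced combustion: C6H10 + 8.5 O2 -> 6 CO2 + 5 H2O
O2 needed = C + H/4 = 6 + 10/4 = 8.50 moles
Air moles = O2 / 0.21 = 8.50 / 0.21 = 40.48 moles air


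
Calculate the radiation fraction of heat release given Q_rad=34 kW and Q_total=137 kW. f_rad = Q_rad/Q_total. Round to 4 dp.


f_rad = Q_rad / Q_total
f_rad = 34 / 137 = 0.2482


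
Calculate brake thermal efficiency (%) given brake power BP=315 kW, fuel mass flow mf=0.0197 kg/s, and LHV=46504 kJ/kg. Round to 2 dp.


eta_BTE = (BP / (mf * LHV)) * 100
Denominator = 0.0197 * 46504 = 916.1288 kW
eta_BTE = (315 / 916.1288) * 100 = 34.38%


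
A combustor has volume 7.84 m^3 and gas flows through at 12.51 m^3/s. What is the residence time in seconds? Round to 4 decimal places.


tau = V / Q_flow
tau = 7.84 / 12.51 = 0.6267 s


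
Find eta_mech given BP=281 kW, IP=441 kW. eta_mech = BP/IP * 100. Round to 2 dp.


eta_mech = (BP / IP) * 100
Ratio = 281 / 441 = 0.6372
eta_mech = 0.6372 * 100 = 63.72%


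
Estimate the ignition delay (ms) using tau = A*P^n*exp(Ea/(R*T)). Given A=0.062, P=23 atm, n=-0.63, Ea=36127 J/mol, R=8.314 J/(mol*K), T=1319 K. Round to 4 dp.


tau = A * P^n * exp(Ea/(R*T))
P^n = 23^(-0.63) = 0.13871118
Ea/(R*T) = 36127/(8.314*1319) = 3.294406
exp(Ea/(R*T)) = 26.961387
tau = 0.062 * 0.13871118 * 26.961387 = 0.2319 ms


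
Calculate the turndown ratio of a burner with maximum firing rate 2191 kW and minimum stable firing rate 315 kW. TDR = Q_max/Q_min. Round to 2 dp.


TDR = Q_max / Q_min
TDR = 2191 / 315 = 6.96


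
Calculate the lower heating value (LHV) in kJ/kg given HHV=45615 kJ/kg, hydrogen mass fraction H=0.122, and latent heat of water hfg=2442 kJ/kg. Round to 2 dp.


LHV = HHV - hfg * 9 * H
Water correction = 2442 * 9 * 0.122 = 2681.316 kJ/kg
LHV = 45615 - 2681.316 = 42933.68 kJ/kg


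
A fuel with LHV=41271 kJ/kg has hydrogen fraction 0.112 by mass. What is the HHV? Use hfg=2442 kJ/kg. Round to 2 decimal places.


HHV = LHV + hfg * 9 * H
Water addition = 2442 * 9 * 0.112 = 2461.536 kJ/kg
HHV = 41271 + 2461.536 = 43732.54 kJ/kg


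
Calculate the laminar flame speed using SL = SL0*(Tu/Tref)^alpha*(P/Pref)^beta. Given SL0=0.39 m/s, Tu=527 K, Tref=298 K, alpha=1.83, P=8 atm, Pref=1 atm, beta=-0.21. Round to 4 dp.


SL = SL0 * (Tu/Tref)^alpha * (P/Pref)^beta
T ratio = 527/298 = 1.76845638
(T ratio)^alpha = 1.76845638^1.83 = 2.838557
(P/Pref)^beta = 8^(-0.21) = 0.646176
SL = 0.39 * 2.838557 * 0.646176 = 0.7153 m/s


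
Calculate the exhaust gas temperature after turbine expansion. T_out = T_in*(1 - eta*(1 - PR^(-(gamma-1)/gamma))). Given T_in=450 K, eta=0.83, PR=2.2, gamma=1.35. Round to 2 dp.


T_out = T_in * (1 - eta * (1 - PR^(-(gamma-1)/gamma)))
Exponent = -(1.35-1)/1.35 = -0.25925926
PR^exp = 2.2^(-0.25925926) = 0.81512413
Factor = 1 - 0.83*(1 - 0.81512413) = 0.84655303
T_out = 450 * 0.84655303 = 380.95 K


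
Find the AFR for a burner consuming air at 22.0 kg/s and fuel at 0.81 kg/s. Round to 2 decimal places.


AFR = m_air / m_fuel
AFR = 22.0 / 0.81 = 27.16


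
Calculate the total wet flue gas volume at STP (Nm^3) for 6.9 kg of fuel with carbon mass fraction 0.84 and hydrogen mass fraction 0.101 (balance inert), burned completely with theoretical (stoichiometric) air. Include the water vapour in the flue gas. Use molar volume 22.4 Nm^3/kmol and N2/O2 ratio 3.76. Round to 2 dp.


Per kg fuel: CO2 = (C/12 kmol)*22.4 = (0.84/12)*22.4 = 1.56800 Nm^3
Per kg fuel: H2O = (H/2 kmol)*22.4 = (0.101/2)*22.4 = 1.13120 Nm^3
O2 needed per kg fuel = C/12 + H/4 = 0.84/12 + 0.101/4 = 0.09525000 kmol
Per kg fuel: N2 = O2*3.76*22.4 = 0.09525000*3.76*22.4 = 8.02234 Nm^3
Total per kg = 1.56800 + 1.13120 + 8.02234 = 10.72154 Nm^3
Total = 10.72154 * 6.9 = 73.98 Nm^3


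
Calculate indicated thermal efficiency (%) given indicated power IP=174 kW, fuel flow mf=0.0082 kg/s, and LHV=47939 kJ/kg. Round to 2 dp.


eta_ith = (IP / (mf * LHV)) * 100
Denominator = 0.0082 * 47939 = 393.0998 kW
eta_ith = (174 / 393.0998) * 100 = 44.26%


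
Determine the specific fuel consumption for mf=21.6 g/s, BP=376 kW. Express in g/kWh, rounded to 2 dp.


SFC = (mf / BP) * 3600
Rate = 21.6 / 376 = 0.057447 g/(s*kW)
SFC = 0.057447 * 3600 = 206.81 g/kWh


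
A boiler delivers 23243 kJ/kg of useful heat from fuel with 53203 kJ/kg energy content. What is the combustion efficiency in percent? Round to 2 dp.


Efficiency = (Q_useful / Q_fuel) * 100
Efficiency = (23243 / 53203) * 100
Efficiency = 0.4369 * 100 = 43.69%


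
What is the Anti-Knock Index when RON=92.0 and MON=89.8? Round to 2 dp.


AKI = (RON + MON) / 2
AKI = (92.0 + 89.8) / 2
AKI = 181.8 / 2 = 90.90


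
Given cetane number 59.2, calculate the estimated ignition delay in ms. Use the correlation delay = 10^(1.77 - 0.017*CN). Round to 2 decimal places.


delay = 10^(1.77 - 0.017*CN)
Exponent = 1.77 - 0.017*59.2 = 0.7636
delay = 10^0.7636 = 5.80 ms


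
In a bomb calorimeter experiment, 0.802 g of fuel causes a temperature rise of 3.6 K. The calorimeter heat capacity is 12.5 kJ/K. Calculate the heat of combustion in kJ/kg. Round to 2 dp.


Hc = C_cal * delta_T / m_fuel
Q_released = 12.5 * 3.6 = 45.0000 kJ
m_fuel = 0.802 g = 0.802/1000 kg = 0.000802 kg
Hc = 45.0000 / 0.000802 = 56109.73 kJ/kg


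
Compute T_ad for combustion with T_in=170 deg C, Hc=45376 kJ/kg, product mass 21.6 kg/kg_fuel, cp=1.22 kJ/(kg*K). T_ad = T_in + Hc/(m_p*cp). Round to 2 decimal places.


T_ad = T_in + Hc / (m_p * cp)
Denominator = 21.6 * 1.22 = 26.3520
Temperature rise = 45376 / 26.3520 = 1721.92 K
T_ad = 170 + 1721.92 = 1891.92 deg C


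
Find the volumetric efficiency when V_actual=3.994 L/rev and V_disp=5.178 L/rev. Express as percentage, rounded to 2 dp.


eta_v = (V_actual / V_disp) * 100
Ratio = 3.994 / 5.178 = 0.7713
eta_v = 0.7713 * 100 = 77.13%


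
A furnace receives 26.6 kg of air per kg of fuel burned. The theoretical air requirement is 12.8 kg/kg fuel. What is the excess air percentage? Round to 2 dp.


Excess air = actual - stoichiometric = 26.6 - 12.8 = 13.80 kg/kg fuel
Excess air % = (excess / stoich) * 100 = (13.80 / 12.8) * 100 = 107.81%


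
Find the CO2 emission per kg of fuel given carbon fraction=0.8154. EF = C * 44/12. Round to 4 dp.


EF = C_frac * (M_CO2 / M_C)
EF = 0.8154 * (44/12)
EF = 0.8154 * 3.666667 = 2.9898 kg_CO2/kg_fuel


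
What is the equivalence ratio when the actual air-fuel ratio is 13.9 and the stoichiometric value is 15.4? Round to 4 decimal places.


phi = AFR_stoich / AFR_actual
phi = 15.4 / 13.9 = 1.1079


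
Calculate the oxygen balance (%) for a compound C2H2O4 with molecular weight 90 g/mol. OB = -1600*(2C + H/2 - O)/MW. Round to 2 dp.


OB = -1600 * (2C + H/2 - O) / MW
Inner = 2*2 + 2/2 - 4 = 1.00
OB = -1600 * 1.00 / 90 = -17.78%


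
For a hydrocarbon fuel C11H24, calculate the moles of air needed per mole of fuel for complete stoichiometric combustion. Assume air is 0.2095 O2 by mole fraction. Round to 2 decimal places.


Balanced combustion: C11H24 + 17 O2 -> 11 CO2 + 12 H2O
O2 needed = C + H/4 = 11 + 24/4 = 17.00 moles
Air moles = O2 / 0.2095 = 17.00 / 0.2095 = 81.15 moles air


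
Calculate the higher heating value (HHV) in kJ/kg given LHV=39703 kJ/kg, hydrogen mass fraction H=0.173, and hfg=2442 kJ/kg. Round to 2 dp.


HHV = LHV + hfg * 9 * H
Water addition = 2442 * 9 * 0.173 = 3802.194 kJ/kg
HHV = 39703 + 3802.194 = 43505.19 kJ/kg


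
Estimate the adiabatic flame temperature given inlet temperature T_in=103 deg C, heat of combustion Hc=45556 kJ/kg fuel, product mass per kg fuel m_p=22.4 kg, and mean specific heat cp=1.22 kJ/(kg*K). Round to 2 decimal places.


T_ad = T_in + Hc / (m_p * cp)
Denominator = 22.4 * 1.22 = 27.3280
Temperature rise = 45556 / 27.3280 = 1667.01 K
T_ad = 103 + 1667.01 = 1770.01 deg C


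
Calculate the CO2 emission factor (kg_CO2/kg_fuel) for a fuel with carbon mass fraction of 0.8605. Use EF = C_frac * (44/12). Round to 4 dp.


EF = C_frac * (M_CO2 / M_C)
EF = 0.8605 * (44/12)
EF = 0.8605 * 3.666667 = 3.1552 kg_CO2/kg_fuel


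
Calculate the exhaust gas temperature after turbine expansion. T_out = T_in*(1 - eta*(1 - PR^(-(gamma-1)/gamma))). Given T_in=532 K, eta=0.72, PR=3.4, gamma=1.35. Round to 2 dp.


T_out = T_in * (1 - eta * (1 - PR^(-(gamma-1)/gamma)))
Exponent = -(1.35-1)/1.35 = -0.25925926
PR^exp = 3.4^(-0.25925926) = 0.72813041
Factor = 1 - 0.72*(1 - 0.72813041) = 0.80425390
T_out = 532 * 0.80425390 = 427.86 K


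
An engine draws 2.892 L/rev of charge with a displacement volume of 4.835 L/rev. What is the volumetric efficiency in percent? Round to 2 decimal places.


eta_v = (V_actual / V_disp) * 100
Ratio = 2.892 / 4.835 = 0.5981
eta_v = 0.5981 * 100 = 59.81%


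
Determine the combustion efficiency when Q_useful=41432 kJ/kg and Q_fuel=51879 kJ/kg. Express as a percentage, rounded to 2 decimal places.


Efficiency = (Q_useful / Q_fuel) * 100
Efficiency = (41432 / 51879) * 100
Efficiency = 0.7986 * 100 = 79.86%


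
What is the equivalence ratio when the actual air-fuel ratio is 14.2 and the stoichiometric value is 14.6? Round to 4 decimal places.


phi = AFR_stoich / AFR_actual
phi = 14.6 / 14.2 = 1.0282


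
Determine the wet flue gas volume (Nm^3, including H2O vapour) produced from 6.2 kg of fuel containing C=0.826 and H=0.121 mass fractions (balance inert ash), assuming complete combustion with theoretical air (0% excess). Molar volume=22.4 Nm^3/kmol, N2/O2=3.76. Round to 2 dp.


Per kg fuel: CO2 = (C/12 kmol)*22.4 = (0.826/12)*22.4 = 1.54187 Nm^3
Per kg fuel: H2O = (H/2 kmol)*22.4 = (0.121/2)*22.4 = 1.35520 Nm^3
O2 needed per kg fuel = C/12 + H/4 = 0.826/12 + 0.121/4 = 0.09908333 kmol
Per kg fuel: N2 = O2*3.76*22.4 = 0.09908333*3.76*22.4 = 8.34519 Nm^3
Total per kg = 1.54187 + 1.35520 + 8.34519 = 11.24226 Nm^3
Total = 11.24226 * 6.2 = 69.70 Nm^3


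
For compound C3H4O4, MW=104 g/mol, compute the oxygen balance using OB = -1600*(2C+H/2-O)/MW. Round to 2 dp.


OB = -1600 * (2C + H/2 - O) / MW
Inner = 2*3 + 4/2 - 4 = 4.00
OB = -1600 * 4.00 / 104 = -61.54%


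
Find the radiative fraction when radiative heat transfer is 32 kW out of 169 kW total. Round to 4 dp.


f_rad = Q_rad / Q_total
f_rad = 32 / 169 = 0.1893


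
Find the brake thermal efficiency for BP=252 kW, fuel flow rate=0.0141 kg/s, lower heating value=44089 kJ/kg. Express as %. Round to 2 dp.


eta_BTE = (BP / (mf * LHV)) * 100
Denominator = 0.0141 * 44089 = 621.6549 kW
eta_BTE = (252 / 621.6549) * 100 = 40.54%


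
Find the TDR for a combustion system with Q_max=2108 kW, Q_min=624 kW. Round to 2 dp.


TDR = Q_max / Q_min
TDR = 2108 / 624 = 3.38


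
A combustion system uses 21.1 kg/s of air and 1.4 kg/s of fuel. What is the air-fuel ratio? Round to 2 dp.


AFR = m_air / m_fuel
AFR = 21.1 / 1.4 = 15.07


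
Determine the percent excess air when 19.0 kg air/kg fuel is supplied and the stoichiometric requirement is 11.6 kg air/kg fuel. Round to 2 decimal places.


Excess air = actual - stoichiometric = 19.0 - 11.6 = 7.40 kg/kg fuel
Excess air % = (excess / stoich) * 100 = (7.40 / 11.6) * 100 = 63.79%


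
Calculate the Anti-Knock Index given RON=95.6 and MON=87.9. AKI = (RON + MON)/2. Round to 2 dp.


AKI = (RON + MON) / 2
AKI = (95.6 + 87.9) / 2
AKI = 183.5 / 2 = 91.75


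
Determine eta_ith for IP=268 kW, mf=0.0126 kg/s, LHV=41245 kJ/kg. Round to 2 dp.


eta_ith = (IP / (mf * LHV)) * 100
Denominator = 0.0126 * 41245 = 519.6870 kW
eta_ith = (268 / 519.6870) * 100 = 51.57%


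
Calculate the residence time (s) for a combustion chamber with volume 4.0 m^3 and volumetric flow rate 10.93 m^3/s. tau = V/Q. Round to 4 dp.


tau = V / Q_flow
tau = 4.0 / 10.93 = 0.3660 s


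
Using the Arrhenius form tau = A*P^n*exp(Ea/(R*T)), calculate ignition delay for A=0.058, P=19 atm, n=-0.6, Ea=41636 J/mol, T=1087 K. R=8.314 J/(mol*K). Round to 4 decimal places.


tau = A * P^n * exp(Ea/(R*T))
P^n = 19^(-0.6) = 0.17090227
Ea/(R*T) = 41636/(8.314*1087) = 4.607119
exp(Ea/(R*T)) = 100.195077
tau = 0.058 * 0.17090227 * 100.195077 = 0.9932 ms


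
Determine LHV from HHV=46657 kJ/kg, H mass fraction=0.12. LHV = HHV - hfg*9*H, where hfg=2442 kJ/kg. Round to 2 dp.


LHV = HHV - hfg * 9 * H
Water correction = 2442 * 9 * 0.12 = 2637.360 kJ/kg
LHV = 46657 - 2637.360 = 44019.64 kJ/kg


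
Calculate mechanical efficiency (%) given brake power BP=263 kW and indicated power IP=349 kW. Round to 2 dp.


eta_mech = (BP / IP) * 100
Ratio = 263 / 349 = 0.7536
eta_mech = 0.7536 * 100 = 75.36%


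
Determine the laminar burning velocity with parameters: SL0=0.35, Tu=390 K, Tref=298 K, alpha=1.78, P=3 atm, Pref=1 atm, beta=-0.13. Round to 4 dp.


SL = SL0 * (Tu/Tref)^alpha * (P/Pref)^beta
T ratio = 390/298 = 1.30872483
(T ratio)^alpha = 1.30872483^1.78 = 1.614322
(P/Pref)^beta = 3^(-0.13) = 0.866910
SL = 0.35 * 1.614322 * 0.866910 = 0.4898 m/s


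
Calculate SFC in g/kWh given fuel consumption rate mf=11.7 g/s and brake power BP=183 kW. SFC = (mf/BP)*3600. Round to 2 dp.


SFC = (mf / BP) * 3600
Rate = 11.7 / 183 = 0.063934 g/(s*kW)
SFC = 0.063934 * 3600 = 230.16 g/kWh


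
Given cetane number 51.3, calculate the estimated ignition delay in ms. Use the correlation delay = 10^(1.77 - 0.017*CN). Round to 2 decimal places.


delay = 10^(1.77 - 0.017*CN)
Exponent = 1.77 - 0.017*51.3 = 0.8979
delay = 10^0.8979 = 7.90 ms


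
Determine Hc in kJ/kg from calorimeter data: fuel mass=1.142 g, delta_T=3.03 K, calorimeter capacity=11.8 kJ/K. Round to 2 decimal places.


Hc = C_cal * delta_T / m_fuel
Q_released = 11.8 * 3.03 = 35.7540 kJ
m_fuel = 1.142 g = 1.142/1000 kg = 0.001142 kg
Hc = 35.7540 / 0.001142 = 31308.23 kJ/kg


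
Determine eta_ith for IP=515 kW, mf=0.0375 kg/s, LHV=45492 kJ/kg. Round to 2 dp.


eta_ith = (IP / (mf * LHV)) * 100
Denominator = 0.0375 * 45492 = 1705.9500 kW
eta_ith = (515 / 1705.9500) * 100 = 30.19%


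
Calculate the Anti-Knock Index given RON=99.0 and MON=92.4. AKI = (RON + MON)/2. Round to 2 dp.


AKI = (RON + MON) / 2
AKI = (99.0 + 92.4) / 2
AKI = 191.4 / 2 = 95.70


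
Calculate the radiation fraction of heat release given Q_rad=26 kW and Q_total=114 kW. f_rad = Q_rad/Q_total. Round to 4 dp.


f_rad = Q_rad / Q_total
f_rad = 26 / 114 = 0.2281


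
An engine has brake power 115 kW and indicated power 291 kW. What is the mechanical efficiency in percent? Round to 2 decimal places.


eta_mech = (BP / IP) * 100
Ratio = 115 / 291 = 0.3952
eta_mech = 0.3952 * 100 = 39.52%


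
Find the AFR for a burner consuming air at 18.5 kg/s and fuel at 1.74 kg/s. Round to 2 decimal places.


AFR = m_air / m_fuel
AFR = 18.5 / 1.74 = 10.63


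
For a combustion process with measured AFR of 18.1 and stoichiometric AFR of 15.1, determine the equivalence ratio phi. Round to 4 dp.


phi = AFR_stoich / AFR_actual
phi = 15.1 / 18.1 = 0.8343


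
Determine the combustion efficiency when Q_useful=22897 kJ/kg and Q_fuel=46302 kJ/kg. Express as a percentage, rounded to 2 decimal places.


Efficiency = (Q_useful / Q_fuel) * 100
Efficiency = (22897 / 46302) * 100
Efficiency = 0.4945 * 100 = 49.45%


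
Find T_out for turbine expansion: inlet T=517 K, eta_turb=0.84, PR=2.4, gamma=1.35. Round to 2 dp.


T_out = T_in * (1 - eta * (1 - PR^(-(gamma-1)/gamma)))
Exponent = -(1.35-1)/1.35 = -0.25925926
PR^exp = 2.4^(-0.25925926) = 0.79694200
Factor = 1 - 0.84*(1 - 0.79694200) = 0.82943128
T_out = 517 * 0.82943128 = 428.82 K


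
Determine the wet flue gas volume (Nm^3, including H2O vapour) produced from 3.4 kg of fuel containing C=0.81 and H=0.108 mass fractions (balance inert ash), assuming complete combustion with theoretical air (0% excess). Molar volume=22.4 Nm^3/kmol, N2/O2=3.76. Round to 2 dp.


Per kg fuel: CO2 = (C/12 kmol)*22.4 = (0.81/12)*22.4 = 1.51200 Nm^3
Per kg fuel: H2O = (H/2 kmol)*22.4 = (0.108/2)*22.4 = 1.20960 Nm^3
O2 needed per kg fuel = C/12 + H/4 = 0.81/12 + 0.108/4 = 0.09450000 kmol
Per kg fuel: N2 = O2*3.76*22.4 = 0.09450000*3.76*22.4 = 7.95917 Nm^3
Total per kg = 1.51200 + 1.20960 + 7.95917 = 10.68077 Nm^3
Total = 10.68077 * 3.4 = 36.31 Nm^3


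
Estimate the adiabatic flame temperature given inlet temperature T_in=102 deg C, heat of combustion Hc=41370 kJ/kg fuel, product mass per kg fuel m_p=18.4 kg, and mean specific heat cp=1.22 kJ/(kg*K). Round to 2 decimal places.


T_ad = T_in + Hc / (m_p * cp)
Denominator = 18.4 * 1.22 = 22.4480
Temperature rise = 41370 / 22.4480 = 1842.93 K
T_ad = 102 + 1842.93 = 1944.93 deg C


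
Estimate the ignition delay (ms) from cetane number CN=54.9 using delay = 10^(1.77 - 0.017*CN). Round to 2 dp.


delay = 10^(1.77 - 0.017*CN)
Exponent = 1.77 - 0.017*54.9 = 0.8367
delay = 10^0.8367 = 6.87 ms


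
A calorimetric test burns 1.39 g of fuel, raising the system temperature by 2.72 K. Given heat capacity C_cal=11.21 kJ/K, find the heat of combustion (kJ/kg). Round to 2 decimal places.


Hc = C_cal * delta_T / m_fuel
Q_released = 11.21 * 2.72 = 30.4912 kJ
m_fuel = 1.39 g = 1.39/1000 kg = 0.001390 kg
Hc = 30.4912 / 0.001390 = 21936.12 kJ/kg


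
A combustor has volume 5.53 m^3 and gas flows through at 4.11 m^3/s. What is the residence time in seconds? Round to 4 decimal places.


tau = V / Q_flow
tau = 5.53 / 4.11 = 1.3455 s


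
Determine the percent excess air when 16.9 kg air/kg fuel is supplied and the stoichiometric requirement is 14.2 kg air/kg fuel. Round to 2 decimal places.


Excess air = actual - stoichiometric = 16.9 - 14.2 = 2.70 kg/kg fuel
Excess air % = (excess / stoich) * 100 = (2.70 / 14.2) * 100 = 19.01%


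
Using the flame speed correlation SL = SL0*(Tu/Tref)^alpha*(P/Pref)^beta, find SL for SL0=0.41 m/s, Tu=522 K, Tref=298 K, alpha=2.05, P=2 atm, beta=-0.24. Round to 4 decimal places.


SL = SL0 * (Tu/Tref)^alpha * (P/Pref)^beta
T ratio = 522/298 = 1.75167785
(T ratio)^alpha = 1.75167785^2.05 = 3.155594
(P/Pref)^beta = 2^(-0.24) = 0.846745
SL = 0.41 * 3.155594 * 0.846745 = 1.0955 m/s


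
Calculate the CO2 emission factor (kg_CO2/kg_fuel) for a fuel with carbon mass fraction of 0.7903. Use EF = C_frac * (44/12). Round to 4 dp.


EF = C_frac * (M_CO2 / M_C)
EF = 0.7903 * (44/12)
EF = 0.7903 * 3.666667 = 2.8978 kg_CO2/kg_fuel


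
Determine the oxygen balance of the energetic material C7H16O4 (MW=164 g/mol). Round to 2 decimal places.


OB = -1600 * (2C + H/2 - O) / MW
Inner = 2*7 + 16/2 - 4 = 18.00
OB = -1600 * 18.00 / 164 = -175.61%


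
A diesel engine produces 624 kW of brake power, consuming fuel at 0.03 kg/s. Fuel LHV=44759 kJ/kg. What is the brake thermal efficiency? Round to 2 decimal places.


eta_BTE = (BP / (mf * LHV)) * 100
Denominator = 0.03 * 44759 = 1342.7700 kW
eta_BTE = (624 / 1342.7700) * 100 = 46.47%


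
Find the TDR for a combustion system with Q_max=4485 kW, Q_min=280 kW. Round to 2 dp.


TDR = Q_max / Q_min
TDR = 4485 / 280 = 16.02


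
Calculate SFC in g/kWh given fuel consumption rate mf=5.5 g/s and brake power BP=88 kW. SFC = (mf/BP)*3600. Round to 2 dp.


SFC = (mf / BP) * 3600
Rate = 5.5 / 88 = 0.062500 g/(s*kW)
SFC = 0.062500 * 3600 = 225.00 g/kWh


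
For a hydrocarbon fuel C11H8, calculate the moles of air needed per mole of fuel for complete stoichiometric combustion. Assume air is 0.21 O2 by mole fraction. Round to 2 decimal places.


Balanced combustion: C11H8 + 13 O2 -> 11 CO2 + 4 H2O
O2 needed = C + H/4 = 11 + 8/4 = 13.00 moles
Air moles = O2 / 0.21 = 13.00 / 0.21 = 61.90 moles air


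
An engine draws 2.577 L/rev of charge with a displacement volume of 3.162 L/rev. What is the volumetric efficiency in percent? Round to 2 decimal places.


eta_v = (V_actual / V_disp) * 100
Ratio = 2.577 / 3.162 = 0.8150
eta_v = 0.8150 * 100 = 81.50%


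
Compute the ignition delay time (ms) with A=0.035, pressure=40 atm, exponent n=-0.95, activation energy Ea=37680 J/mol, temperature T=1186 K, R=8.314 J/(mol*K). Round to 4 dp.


tau = A * P^n * exp(Ea/(R*T))
P^n = 40^(-0.95) = 0.03006374
Ea/(R*T) = 37680/(8.314*1186) = 3.821344
exp(Ea/(R*T)) = 45.665562
tau = 0.035 * 0.03006374 * 45.665562 = 0.0481 ms


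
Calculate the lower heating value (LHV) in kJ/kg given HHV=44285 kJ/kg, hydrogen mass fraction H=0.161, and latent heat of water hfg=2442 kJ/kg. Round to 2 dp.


LHV = HHV - hfg * 9 * H
Water correction = 2442 * 9 * 0.161 = 3538.458 kJ/kg
LHV = 44285 - 3538.458 = 40746.54 kJ/kg


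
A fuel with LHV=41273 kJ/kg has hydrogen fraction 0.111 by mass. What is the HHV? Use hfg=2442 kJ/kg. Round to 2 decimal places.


HHV = LHV + hfg * 9 * H
Water addition = 2442 * 9 * 0.111 = 2439.558 kJ/kg
HHV = 41273 + 2439.558 = 43712.56 kJ/kg


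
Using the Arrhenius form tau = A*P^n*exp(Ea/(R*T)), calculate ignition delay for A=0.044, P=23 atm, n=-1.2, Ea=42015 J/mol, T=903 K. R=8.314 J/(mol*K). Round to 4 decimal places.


tau = A * P^n * exp(Ea/(R*T))
P^n = 23^(-1.2) = 0.02322344
Ea/(R*T) = 42015/(8.314*903) = 5.596372
exp(Ea/(R*T)) = 269.447156
tau = 0.044 * 0.02322344 * 269.447156 = 0.2753 ms


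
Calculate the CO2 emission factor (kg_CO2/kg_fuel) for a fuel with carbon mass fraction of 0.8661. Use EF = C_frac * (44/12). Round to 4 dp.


EF = C_frac * (M_CO2 / M_C)
EF = 0.8661 * (44/12)
EF = 0.8661 * 3.666667 = 3.1757 kg_CO2/kg_fuel


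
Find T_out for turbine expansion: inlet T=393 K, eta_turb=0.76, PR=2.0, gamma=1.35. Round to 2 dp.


T_out = T_in * (1 - eta * (1 - PR^(-(gamma-1)/gamma)))
Exponent = -(1.35-1)/1.35 = -0.25925926
PR^exp = 2.0^(-0.25925926) = 0.83551680
Factor = 1 - 0.76*(1 - 0.83551680) = 0.87499277
T_out = 393 * 0.87499277 = 343.87 K


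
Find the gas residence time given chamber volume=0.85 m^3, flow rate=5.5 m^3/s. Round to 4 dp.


tau = V / Q_flow
tau = 0.85 / 5.5 = 0.1545 s


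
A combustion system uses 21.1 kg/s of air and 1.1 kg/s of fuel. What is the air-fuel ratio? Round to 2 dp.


AFR = m_air / m_fuel
AFR = 21.1 / 1.1 = 19.18


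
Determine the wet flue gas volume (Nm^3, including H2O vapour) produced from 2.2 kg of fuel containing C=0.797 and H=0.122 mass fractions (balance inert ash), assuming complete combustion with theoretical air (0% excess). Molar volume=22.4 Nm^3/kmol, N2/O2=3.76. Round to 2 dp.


Per kg fuel: CO2 = (C/12 kmol)*22.4 = (0.797/12)*22.4 = 1.48773 Nm^3
Per kg fuel: H2O = (H/2 kmol)*22.4 = (0.122/2)*22.4 = 1.36640 Nm^3
O2 needed per kg fuel = C/12 + H/4 = 0.797/12 + 0.122/4 = 0.09691667 kmol
Per kg fuel: N2 = O2*3.76*22.4 = 0.09691667*3.76*22.4 = 8.16271 Nm^3
Total per kg = 1.48773 + 1.36640 + 8.16271 = 11.01684 Nm^3
Total = 11.01684 * 2.2 = 24.24 Nm^3


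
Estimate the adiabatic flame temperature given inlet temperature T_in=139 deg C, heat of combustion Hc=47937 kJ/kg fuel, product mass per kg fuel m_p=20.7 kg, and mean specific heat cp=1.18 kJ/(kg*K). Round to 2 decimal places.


T_ad = T_in + Hc / (m_p * cp)
Denominator = 20.7 * 1.18 = 24.4260
Temperature rise = 47937 / 24.4260 = 1962.54 K
T_ad = 139 + 1962.54 = 2101.54 deg C


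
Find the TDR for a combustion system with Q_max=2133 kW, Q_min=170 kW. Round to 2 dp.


TDR = Q_max / Q_min
TDR = 2133 / 170 = 12.55


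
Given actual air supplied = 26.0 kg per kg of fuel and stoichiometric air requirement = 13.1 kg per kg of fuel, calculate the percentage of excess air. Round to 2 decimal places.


Excess air = actual - stoichiometric = 26.0 - 13.1 = 12.90 kg/kg fuel
Excess air % = (excess / stoich) * 100 = (12.90 / 13.1) * 100 = 98.47%


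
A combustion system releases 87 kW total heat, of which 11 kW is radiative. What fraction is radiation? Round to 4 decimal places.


f_rad = Q_rad / Q_total
f_rad = 11 / 87 = 0.1264


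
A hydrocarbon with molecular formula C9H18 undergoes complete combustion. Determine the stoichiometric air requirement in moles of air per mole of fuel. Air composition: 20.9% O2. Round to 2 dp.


Balanced combustion: C9H18 + 13.5 O2 -> 9 CO2 + 9 H2O
O2 needed = C + H/4 = 9 + 18/4 = 13.50 moles
Air moles = O2 / 0.209 = 13.50 / 0.209 = 64.59 moles air


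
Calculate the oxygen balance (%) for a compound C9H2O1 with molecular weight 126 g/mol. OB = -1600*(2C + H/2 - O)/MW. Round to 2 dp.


OB = -1600 * (2C + H/2 - O) / MW
Inner = 2*9 + 2/2 - 1 = 18.00
OB = -1600 * 18.00 / 126 = -228.57%


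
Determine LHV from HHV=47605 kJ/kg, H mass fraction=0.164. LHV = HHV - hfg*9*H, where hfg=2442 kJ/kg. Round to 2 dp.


LHV = HHV - hfg * 9 * H
Water correction = 2442 * 9 * 0.164 = 3604.392 kJ/kg
LHV = 47605 - 3604.392 = 44000.61 kJ/kg


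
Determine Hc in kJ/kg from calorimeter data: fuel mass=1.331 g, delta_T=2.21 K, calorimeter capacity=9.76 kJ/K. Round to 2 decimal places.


Hc = C_cal * delta_T / m_fuel
Q_released = 9.76 * 2.21 = 21.5696 kJ
m_fuel = 1.331 g = 1.331/1000 kg = 0.001331 kg
Hc = 21.5696 / 0.001331 = 16205.56 kJ/kg


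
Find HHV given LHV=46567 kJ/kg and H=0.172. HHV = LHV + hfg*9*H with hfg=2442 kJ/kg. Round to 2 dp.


HHV = LHV + hfg * 9 * H
Water addition = 2442 * 9 * 0.172 = 3780.216 kJ/kg
HHV = 46567 + 3780.216 = 50347.22 kJ/kg


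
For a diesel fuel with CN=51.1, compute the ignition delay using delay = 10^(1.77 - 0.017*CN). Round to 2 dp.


delay = 10^(1.77 - 0.017*CN)
Exponent = 1.77 - 0.017*51.1 = 0.9013
delay = 10^0.9013 = 7.97 ms


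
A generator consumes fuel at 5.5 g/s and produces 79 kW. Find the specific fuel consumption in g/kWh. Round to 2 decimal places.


SFC = (mf / BP) * 3600
Rate = 5.5 / 79 = 0.069620 g/(s*kW)
SFC = 0.069620 * 3600 = 250.63 g/kWh


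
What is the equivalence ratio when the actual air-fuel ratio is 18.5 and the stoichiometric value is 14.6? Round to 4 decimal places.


phi = AFR_stoich / AFR_actual
phi = 14.6 / 18.5 = 0.7892


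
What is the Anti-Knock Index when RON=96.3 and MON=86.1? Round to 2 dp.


AKI = (RON + MON) / 2
AKI = (96.3 + 86.1) / 2
AKI = 182.4 / 2 = 91.20


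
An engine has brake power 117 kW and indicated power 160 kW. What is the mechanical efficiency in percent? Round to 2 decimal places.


eta_mech = (BP / IP) * 100
Ratio = 117 / 160 = 0.7313
eta_mech = 0.7313 * 100 = 73.13%


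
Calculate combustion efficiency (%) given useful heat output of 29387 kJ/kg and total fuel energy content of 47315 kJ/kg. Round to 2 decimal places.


Efficiency = (Q_useful / Q_fuel) * 100
Efficiency = (29387 / 47315) * 100
Efficiency = 0.6211 * 100 = 62.11%


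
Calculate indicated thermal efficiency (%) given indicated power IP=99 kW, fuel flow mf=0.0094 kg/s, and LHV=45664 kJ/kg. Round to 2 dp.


eta_ith = (IP / (mf * LHV)) * 100
Denominator = 0.0094 * 45664 = 429.2416 kW
eta_ith = (99 / 429.2416) * 100 = 23.06%


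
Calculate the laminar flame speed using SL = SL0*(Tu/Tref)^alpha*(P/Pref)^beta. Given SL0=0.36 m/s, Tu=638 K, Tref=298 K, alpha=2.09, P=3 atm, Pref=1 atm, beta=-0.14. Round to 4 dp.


SL = SL0 * (Tu/Tref)^alpha * (P/Pref)^beta
T ratio = 638/298 = 2.14093960
(T ratio)^alpha = 2.14093960^2.09 = 4.908663
(P/Pref)^beta = 3^(-0.14) = 0.857439
SL = 0.36 * 4.908663 * 0.857439 = 1.5152 m/s


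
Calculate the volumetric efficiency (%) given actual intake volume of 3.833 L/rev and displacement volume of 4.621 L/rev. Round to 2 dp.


eta_v = (V_actual / V_disp) * 100
Ratio = 3.833 / 4.621 = 0.8295
eta_v = 0.8295 * 100 = 82.95%


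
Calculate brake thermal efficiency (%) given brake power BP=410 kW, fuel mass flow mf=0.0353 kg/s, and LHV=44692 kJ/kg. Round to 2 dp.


eta_BTE = (BP / (mf * LHV)) * 100
Denominator = 0.0353 * 44692 = 1577.6276 kW
eta_BTE = (410 / 1577.6276) * 100 = 25.99%


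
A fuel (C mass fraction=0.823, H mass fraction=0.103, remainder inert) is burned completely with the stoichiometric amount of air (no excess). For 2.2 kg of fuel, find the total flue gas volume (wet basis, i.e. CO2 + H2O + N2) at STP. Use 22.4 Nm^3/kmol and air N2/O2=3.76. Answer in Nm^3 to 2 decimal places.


Per kg fuel: CO2 = (C/12 kmol)*22.4 = (0.823/12)*22.4 = 1.53627 Nm^3
Per kg fuel: H2O = (H/2 kmol)*22.4 = (0.103/2)*22.4 = 1.15360 Nm^3
O2 needed per kg fuel = C/12 + H/4 = 0.823/12 + 0.103/4 = 0.09433333 kmol
Per kg fuel: N2 = O2*3.76*22.4 = 0.09433333*3.76*22.4 = 7.94513 Nm^3
Total per kg = 1.53627 + 1.15360 + 7.94513 = 10.63500 Nm^3
Total = 10.63500 * 2.2 = 23.40 Nm^3


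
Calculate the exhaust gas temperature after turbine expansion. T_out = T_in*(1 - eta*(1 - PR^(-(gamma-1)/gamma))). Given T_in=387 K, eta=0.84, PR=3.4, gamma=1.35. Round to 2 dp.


T_out = T_in * (1 - eta * (1 - PR^(-(gamma-1)/gamma)))
Exponent = -(1.35-1)/1.35 = -0.25925926
PR^exp = 3.4^(-0.25925926) = 0.72813041
Factor = 1 - 0.84*(1 - 0.72813041) = 0.77162954
T_out = 387 * 0.77162954 = 298.62 K


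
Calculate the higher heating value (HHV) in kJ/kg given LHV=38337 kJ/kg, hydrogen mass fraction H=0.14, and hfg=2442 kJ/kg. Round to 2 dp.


HHV = LHV + hfg * 9 * H
Water addition = 2442 * 9 * 0.14 = 3076.920 kJ/kg
HHV = 38337 + 3076.920 = 41413.92 kJ/kg


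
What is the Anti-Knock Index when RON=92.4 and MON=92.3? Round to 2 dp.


AKI = (RON + MON) / 2
AKI = (92.4 + 92.3) / 2
AKI = 184.7 / 2 = 92.35


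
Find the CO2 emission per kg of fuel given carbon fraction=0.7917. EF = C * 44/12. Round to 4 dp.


EF = C_frac * (M_CO2 / M_C)
EF = 0.7917 * (44/12)
EF = 0.7917 * 3.666667 = 2.9029 kg_CO2/kg_fuel


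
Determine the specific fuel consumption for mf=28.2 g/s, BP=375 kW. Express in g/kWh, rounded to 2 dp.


SFC = (mf / BP) * 3600
Rate = 28.2 / 375 = 0.075200 g/(s*kW)
SFC = 0.075200 * 3600 = 270.72 g/kWh


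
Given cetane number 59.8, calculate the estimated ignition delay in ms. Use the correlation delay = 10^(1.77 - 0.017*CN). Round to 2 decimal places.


delay = 10^(1.77 - 0.017*CN)
Exponent = 1.77 - 0.017*59.8 = 0.7534
delay = 10^0.7534 = 5.67 ms


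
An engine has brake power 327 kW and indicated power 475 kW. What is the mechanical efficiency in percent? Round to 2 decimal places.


eta_mech = (BP / IP) * 100
Ratio = 327 / 475 = 0.6884
eta_mech = 0.6884 * 100 = 68.84%


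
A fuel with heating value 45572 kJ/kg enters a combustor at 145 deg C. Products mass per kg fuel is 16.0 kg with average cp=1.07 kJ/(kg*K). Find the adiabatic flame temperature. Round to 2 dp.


T_ad = T_in + Hc / (m_p * cp)
Denominator = 16.0 * 1.07 = 17.1200
Temperature rise = 45572 / 17.1200 = 2661.92 K
T_ad = 145 + 2661.92 = 2806.92 deg C


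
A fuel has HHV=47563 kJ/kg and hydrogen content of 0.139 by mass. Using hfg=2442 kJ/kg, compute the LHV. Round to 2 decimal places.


LHV = HHV - hfg * 9 * H
Water correction = 2442 * 9 * 0.139 = 3054.942 kJ/kg
LHV = 47563 - 3054.942 = 44508.06 kJ/kg


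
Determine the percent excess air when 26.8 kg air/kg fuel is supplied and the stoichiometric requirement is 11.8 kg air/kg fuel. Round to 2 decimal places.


Excess air = actual - stoichiometric = 26.8 - 11.8 = 15.00 kg/kg fuel
Excess air % = (excess / stoich) * 100 = (15.00 / 11.8) * 100 = 127.12%


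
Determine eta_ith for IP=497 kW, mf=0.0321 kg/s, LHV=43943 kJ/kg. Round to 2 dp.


eta_ith = (IP / (mf * LHV)) * 100
Denominator = 0.0321 * 43943 = 1410.5703 kW
eta_ith = (497 / 1410.5703) * 100 = 35.23%


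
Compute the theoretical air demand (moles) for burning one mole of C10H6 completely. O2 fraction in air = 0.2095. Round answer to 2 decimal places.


Balanced combustion: C10H6 + 11.5 O2 -> 10 CO2 + 3 H2O
O2 needed = C + H/4 = 10 + 6/4 = 11.50 moles
Air moles = O2 / 0.2095 = 11.50 / 0.2095 = 54.89 moles air


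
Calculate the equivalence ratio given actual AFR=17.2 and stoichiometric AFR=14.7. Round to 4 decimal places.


phi = AFR_stoich / AFR_actual
phi = 14.7 / 17.2 = 0.8547


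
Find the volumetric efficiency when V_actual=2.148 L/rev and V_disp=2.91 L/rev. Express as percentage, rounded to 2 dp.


eta_v = (V_actual / V_disp) * 100
Ratio = 2.148 / 2.91 = 0.7381
eta_v = 0.7381 * 100 = 73.81%


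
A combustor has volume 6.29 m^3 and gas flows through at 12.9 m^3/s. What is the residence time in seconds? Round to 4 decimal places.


tau = V / Q_flow
tau = 6.29 / 12.9 = 0.4876 s


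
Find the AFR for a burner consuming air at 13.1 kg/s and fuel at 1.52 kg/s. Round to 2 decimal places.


AFR = m_air / m_fuel
AFR = 13.1 / 1.52 = 8.62


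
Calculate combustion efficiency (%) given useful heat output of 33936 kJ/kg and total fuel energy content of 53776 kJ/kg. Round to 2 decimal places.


Efficiency = (Q_useful / Q_fuel) * 100
Efficiency = (33936 / 53776) * 100
Efficiency = 0.6311 * 100 = 63.11%


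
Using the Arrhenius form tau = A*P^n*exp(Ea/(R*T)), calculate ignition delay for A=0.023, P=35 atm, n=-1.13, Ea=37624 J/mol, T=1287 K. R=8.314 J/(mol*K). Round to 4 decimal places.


tau = A * P^n * exp(Ea/(R*T))
P^n = 35^(-1.13) = 0.01799712
Ea/(R*T) = 37624/(8.314*1287) = 3.516223
exp(Ea/(R*T)) = 33.657062
tau = 0.023 * 0.01799712 * 33.657062 = 0.0139 ms


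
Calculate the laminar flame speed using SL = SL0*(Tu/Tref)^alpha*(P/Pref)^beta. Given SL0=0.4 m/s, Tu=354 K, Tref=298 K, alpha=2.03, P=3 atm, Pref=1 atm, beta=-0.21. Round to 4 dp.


SL = SL0 * (Tu/Tref)^alpha * (P/Pref)^beta
T ratio = 354/298 = 1.18791946
(T ratio)^alpha = 1.18791946^2.03 = 1.418462
(P/Pref)^beta = 3^(-0.21) = 0.793971
SL = 0.4 * 1.418462 * 0.793971 = 0.4505 m/s


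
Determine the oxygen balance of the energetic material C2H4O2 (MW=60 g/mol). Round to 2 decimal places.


OB = -1600 * (2C + H/2 - O) / MW
Inner = 2*2 + 4/2 - 2 = 4.00
OB = -1600 * 4.00 / 60 = -106.67%


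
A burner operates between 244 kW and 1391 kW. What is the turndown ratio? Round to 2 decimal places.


TDR = Q_max / Q_min
TDR = 1391 / 244 = 5.70


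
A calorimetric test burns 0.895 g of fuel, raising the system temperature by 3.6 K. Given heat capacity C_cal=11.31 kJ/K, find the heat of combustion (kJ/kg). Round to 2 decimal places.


Hc = C_cal * delta_T / m_fuel
Q_released = 11.31 * 3.6 = 40.7160 kJ
m_fuel = 0.895 g = 0.895/1000 kg = 0.000895 kg
Hc = 40.7160 / 0.000895 = 45492.74 kJ/kg


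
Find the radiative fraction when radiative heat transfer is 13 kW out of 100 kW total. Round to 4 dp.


f_rad = Q_rad / Q_total
f_rad = 13 / 100 = 0.1300


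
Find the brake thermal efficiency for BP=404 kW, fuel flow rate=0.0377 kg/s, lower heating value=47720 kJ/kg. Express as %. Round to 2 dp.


eta_BTE = (BP / (mf * LHV)) * 100
Denominator = 0.0377 * 47720 = 1799.0440 kW
eta_BTE = (404 / 1799.0440) * 100 = 22.46%


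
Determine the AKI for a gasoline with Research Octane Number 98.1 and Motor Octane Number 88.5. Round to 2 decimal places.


AKI = (RON + MON) / 2
AKI = (98.1 + 88.5) / 2
AKI = 186.6 / 2 = 93.30


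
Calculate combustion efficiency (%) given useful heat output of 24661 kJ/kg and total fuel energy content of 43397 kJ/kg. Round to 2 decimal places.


Efficiency = (Q_useful / Q_fuel) * 100
Efficiency = (24661 / 43397) * 100
Efficiency = 0.5683 * 100 = 56.83%


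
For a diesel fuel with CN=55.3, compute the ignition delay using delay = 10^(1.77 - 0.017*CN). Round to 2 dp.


delay = 10^(1.77 - 0.017*CN)
Exponent = 1.77 - 0.017*55.3 = 0.8299
delay = 10^0.8299 = 6.76 ms


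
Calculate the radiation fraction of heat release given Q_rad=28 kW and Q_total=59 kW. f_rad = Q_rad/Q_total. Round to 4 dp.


f_rad = Q_rad / Q_total
f_rad = 28 / 59 = 0.4746


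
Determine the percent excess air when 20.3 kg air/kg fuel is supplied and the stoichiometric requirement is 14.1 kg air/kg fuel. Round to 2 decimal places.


Excess air = actual - stoichiometric = 20.3 - 14.1 = 6.20 kg/kg fuel
Excess air % = (excess / stoich) * 100 = (6.20 / 14.1) * 100 = 43.97%


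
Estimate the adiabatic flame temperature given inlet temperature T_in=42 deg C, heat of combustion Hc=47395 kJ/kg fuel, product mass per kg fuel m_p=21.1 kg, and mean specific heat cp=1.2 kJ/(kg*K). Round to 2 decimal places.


T_ad = T_in + Hc / (m_p * cp)
Denominator = 21.1 * 1.2 = 25.3200
Temperature rise = 47395 / 25.3200 = 1871.84 K
T_ad = 42 + 1871.84 = 1913.84 deg C


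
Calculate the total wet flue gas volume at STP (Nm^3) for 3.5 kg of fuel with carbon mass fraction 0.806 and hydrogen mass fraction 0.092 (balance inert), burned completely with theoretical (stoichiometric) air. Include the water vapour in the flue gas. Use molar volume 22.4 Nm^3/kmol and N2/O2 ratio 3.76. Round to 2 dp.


Per kg fuel: CO2 = (C/12 kmol)*22.4 = (0.806/12)*22.4 = 1.50453 Nm^3
Per kg fuel: H2O = (H/2 kmol)*22.4 = (0.092/2)*22.4 = 1.03040 Nm^3
O2 needed per kg fuel = C/12 + H/4 = 0.806/12 + 0.092/4 = 0.09016667 kmol
Per kg fuel: N2 = O2*3.76*22.4 = 0.09016667*3.76*22.4 = 7.59420 Nm^3
Total per kg = 1.50453 + 1.03040 + 7.59420 = 10.12913 Nm^3
Total = 10.12913 * 3.5 = 35.45 Nm^3


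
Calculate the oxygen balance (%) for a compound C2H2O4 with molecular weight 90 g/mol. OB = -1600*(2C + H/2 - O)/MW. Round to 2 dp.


OB = -1600 * (2C + H/2 - O) / MW
Inner = 2*2 + 2/2 - 4 = 1.00
OB = -1600 * 1.00 / 90 = -17.78%


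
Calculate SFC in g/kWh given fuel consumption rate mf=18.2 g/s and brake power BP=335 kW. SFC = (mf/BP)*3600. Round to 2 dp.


SFC = (mf / BP) * 3600
Rate = 18.2 / 335 = 0.054328 g/(s*kW)
SFC = 0.054328 * 3600 = 195.58 g/kWh


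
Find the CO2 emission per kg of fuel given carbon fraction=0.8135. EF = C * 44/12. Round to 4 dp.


EF = C_frac * (M_CO2 / M_C)
EF = 0.8135 * (44/12)
EF = 0.8135 * 3.666667 = 2.9828 kg_CO2/kg_fuel


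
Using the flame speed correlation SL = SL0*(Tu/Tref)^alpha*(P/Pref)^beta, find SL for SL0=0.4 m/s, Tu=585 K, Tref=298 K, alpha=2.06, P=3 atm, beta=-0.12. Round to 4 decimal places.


SL = SL0 * (Tu/Tref)^alpha * (P/Pref)^beta
T ratio = 585/298 = 1.96308725
(T ratio)^alpha = 1.96308725^2.06 = 4.012875
(P/Pref)^beta = 3^(-0.12) = 0.876487
SL = 0.4 * 4.012875 * 0.876487 = 1.4069 m/s


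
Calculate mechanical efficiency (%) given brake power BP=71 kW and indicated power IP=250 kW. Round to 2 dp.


eta_mech = (BP / IP) * 100
Ratio = 71 / 250 = 0.2840
eta_mech = 0.2840 * 100 = 28.40%
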